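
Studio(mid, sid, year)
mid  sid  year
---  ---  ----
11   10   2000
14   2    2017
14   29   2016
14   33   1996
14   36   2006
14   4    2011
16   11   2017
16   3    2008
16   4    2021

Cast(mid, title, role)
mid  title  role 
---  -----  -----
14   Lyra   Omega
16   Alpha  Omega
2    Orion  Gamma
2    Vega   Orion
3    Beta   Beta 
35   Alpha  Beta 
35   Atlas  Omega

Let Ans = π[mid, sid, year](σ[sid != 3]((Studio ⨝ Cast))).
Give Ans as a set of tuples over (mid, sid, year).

{(14, 2, 2017), (14, 29, 2016), (14, 33, 1996), (14, 36, 2006), (14, 4, 2011), (16, 11, 2017), (16, 4, 2021)}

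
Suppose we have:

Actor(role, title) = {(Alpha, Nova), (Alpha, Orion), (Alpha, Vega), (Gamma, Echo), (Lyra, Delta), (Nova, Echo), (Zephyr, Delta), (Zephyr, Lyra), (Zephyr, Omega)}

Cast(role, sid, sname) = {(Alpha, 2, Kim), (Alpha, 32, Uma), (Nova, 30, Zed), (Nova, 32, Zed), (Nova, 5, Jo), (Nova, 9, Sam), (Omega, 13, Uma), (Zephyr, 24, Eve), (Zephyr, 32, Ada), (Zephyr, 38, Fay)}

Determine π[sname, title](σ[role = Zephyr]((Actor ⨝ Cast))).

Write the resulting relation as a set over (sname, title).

{(Ada, Delta), (Ada, Lyra), (Ada, Omega), (Eve, Delta), (Eve, Lyra), (Eve, Omega), (Fay, Delta), (Fay, Lyra), (Fay, Omega)}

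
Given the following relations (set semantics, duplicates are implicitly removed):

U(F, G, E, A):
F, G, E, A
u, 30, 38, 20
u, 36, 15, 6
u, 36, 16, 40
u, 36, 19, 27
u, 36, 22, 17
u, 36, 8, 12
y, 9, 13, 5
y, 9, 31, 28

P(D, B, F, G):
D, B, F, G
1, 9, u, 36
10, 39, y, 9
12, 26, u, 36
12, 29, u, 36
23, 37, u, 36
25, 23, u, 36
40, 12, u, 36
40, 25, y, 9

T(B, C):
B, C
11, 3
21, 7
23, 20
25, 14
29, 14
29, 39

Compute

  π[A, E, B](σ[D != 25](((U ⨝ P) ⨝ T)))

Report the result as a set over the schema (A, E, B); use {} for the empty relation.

{(12, 8, 29), (17, 22, 29), (27, 19, 29), (28, 31, 25), (40, 16, 29), (5, 13, 25), (6, 15, 29)}

U ⋈ P (natural join on F, G): {(u, 36, 15, 6, 1, 9), (u, 36, 15, 6, 12, 26), (u, 36, 15, 6, 12, 29), (u, 36, 15, 6, 23, 37), (u, 36, 15, 6, 25, 23), (u, 36, 15, 6, 40, 12), (u, 36, 16, 40, 1, 9), (u, 36, 16, 40, 12, 26), (u, 36, 16, 40, 12, 29), (u, 36, 16, 40, 23, 37), (u, 36, 16, 40, 25, 23), (u, 36, 16, 40, 40, 12), (u, 36, 19, 27, 1, 9), (u, 36, 19, 27, 12, 26), (u, 36, 19, 27, 12, 29), (u, 36, 19, 27, 23, 37), (u, 36, 19, 27, 25, 23), (u, 36, 19, 27, 40, 12), (u, 36, 22, 17, 1, 9), (u, 36, 22, 17, 12, 26), (u, 36, 22, 17, 12, 29), (u, 36, 22, 17, 23, 37), (u, 36, 22, 17, 25, 23), (u, 36, 22, 17, 40, 12), (u, 36, 8, 12, 1, 9), (u, 36, 8, 12, 12, 26), (u, 36, 8, 12, 12, 29), (u, 36, 8, 12, 23, 37), (u, 36, 8, 12, 25, 23), (u, 36, 8, 12, 40, 12), (y, 9, 13, 5, 10, 39), (y, 9, 13, 5, 40, 25), (y, 9, 31, 28, 10, 39), (y, 9, 31, 28, 40, 25)}
(U ⨝ P) ⋈ T (natural join on B): {(u, 36, 15, 6, 12, 29, 14), (u, 36, 15, 6, 12, 29, 39), (u, 36, 15, 6, 25, 23, 20), (u, 36, 16, 40, 12, 29, 14), (u, 36, 16, 40, 12, 29, 39), (u, 36, 16, 40, 25, 23, 20), (u, 36, 19, 27, 12, 29, 14), (u, 36, 19, 27, 12, 29, 39), (u, 36, 19, 27, 25, 23, 20), (u, 36, 22, 17, 12, 29, 14), (u, 36, 22, 17, 12, 29, 39), (u, 36, 22, 17, 25, 23, 20), (u, 36, 8, 12, 12, 29, 14), (u, 36, 8, 12, 12, 29, 39), (u, 36, 8, 12, 25, 23, 20), (y, 9, 13, 5, 40, 25, 14), (y, 9, 31, 28, 40, 25, 14)}
Selection D != 25: {(u, 36, 15, 6, 12, 29, 14), (u, 36, 15, 6, 12, 29, 39), (u, 36, 16, 40, 12, 29, 14), (u, 36, 16, 40, 12, 29, 39), (u, 36, 19, 27, 12, 29, 14), (u, 36, 19, 27, 12, 29, 39), (u, 36, 22, 17, 12, 29, 14), (u, 36, 22, 17, 12, 29, 39), (u, 36, 8, 12, 12, 29, 14), (u, 36, 8, 12, 12, 29, 39), (y, 9, 13, 5, 40, 25, 14), (y, 9, 31, 28, 40, 25, 14)}
π[A, E, B]: project onto (A, E, B) (5 duplicate(s) eliminated) → {(12, 8, 29), (17, 22, 29), (27, 19, 29), (28, 31, 25), (40, 16, 29), (5, 13, 25), (6, 15, 29)}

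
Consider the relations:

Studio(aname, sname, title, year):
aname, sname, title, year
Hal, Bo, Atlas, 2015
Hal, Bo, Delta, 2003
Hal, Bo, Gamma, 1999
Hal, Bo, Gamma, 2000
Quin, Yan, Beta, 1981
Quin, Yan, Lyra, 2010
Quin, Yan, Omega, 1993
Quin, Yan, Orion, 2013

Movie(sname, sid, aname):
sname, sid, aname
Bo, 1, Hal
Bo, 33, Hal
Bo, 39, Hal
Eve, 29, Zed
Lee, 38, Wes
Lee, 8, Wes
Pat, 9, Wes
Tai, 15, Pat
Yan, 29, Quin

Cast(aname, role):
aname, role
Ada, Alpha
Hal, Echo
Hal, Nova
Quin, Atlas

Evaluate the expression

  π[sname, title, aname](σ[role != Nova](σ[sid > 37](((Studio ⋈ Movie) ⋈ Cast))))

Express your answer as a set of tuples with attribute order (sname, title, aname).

Natural join on aname, sname: {(Hal, Bo, Atlas, 2015, 1), (Hal, Bo, Atlas, 2015, 33), (Hal, Bo, Atlas, 2015, 39), (Hal, Bo, Delta, 2003, 1), (Hal, Bo, Delta, 2003, 33), (Hal, Bo, Delta, 2003, 39), (Hal, Bo, Gamma, 1999, 1), (Hal, Bo, Gamma, 1999, 33), (Hal, Bo, Gamma, 1999, 39), (Hal, Bo, Gamma, 2000, 1), (Hal, Bo, Gamma, 2000, 33), (Hal, Bo, Gamma, 2000, 39), (Quin, Yan, Beta, 1981, 29), (Quin, Yan, Lyra, 2010, 29), (Quin, Yan, Omega, 1993, 29), (Quin, Yan, Orion, 2013, 29)}
Natural join on aname: {(Hal, Bo, Atlas, 2015, 1, Echo), (Hal, Bo, Atlas, 2015, 1, Nova), (Hal, Bo, Atlas, 2015, 33, Echo), (Hal, Bo, Atlas, 2015, 33, Nova), (Hal, Bo, Atlas, 2015, 39, Echo), (Hal, Bo, Atlas, 2015, 39, Nova), (Hal, Bo, Delta, 2003, 1, Echo), (Hal, Bo, Delta, 2003, 1, Nova), (Hal, Bo, Delta, 2003, 33, Echo), (Hal, Bo, Delta, 2003, 33, Nova), (Hal, Bo, Delta, 2003, 39, Echo), (Hal, Bo, Delta, 2003, 39, Nova), (Hal, Bo, Gamma, 1999, 1, Echo), (Hal, Bo, Gamma, 1999, 1, Nova), (Hal, Bo, Gamma, 1999, 33, Echo), (Hal, Bo, Gamma, 1999, 33, Nova), (Hal, Bo, Gamma, 1999, 39, Echo), (Hal, Bo, Gamma, 1999, 39, Nova), (Hal, Bo, Gamma, 2000, 1, Echo), (Hal, Bo, Gamma, 2000, 1, Nova), (Hal, Bo, Gamma, 2000, 33, Echo), (Hal, Bo, Gamma, 2000, 33, Nova), (Hal, Bo, Gamma, 2000, 39, Echo), (Hal, Bo, Gamma, 2000, 39, Nova), (Quin, Yan, Beta, 1981, 29, Atlas), (Quin, Yan, Lyra, 2010, 29, Atlas), (Quin, Yan, Omega, 1993, 29, Atlas), (Quin, Yan, Orion, 2013, 29, Atlas)}
Filtering on sid > 37 leaves {(Hal, Bo, Atlas, 2015, 39, Echo), (Hal, Bo, Atlas, 2015, 39, Nova), (Hal, Bo, Delta, 2003, 39, Echo), (Hal, Bo, Delta, 2003, 39, Nova), (Hal, Bo, Gamma, 1999, 39, Echo), (Hal, Bo, Gamma, 1999, 39, Nova), (Hal, Bo, Gamma, 2000, 39, Echo), (Hal, Bo, Gamma, 2000, 39, Nova)}.
Filtering on role != Nova leaves {(Hal, Bo, Atlas, 2015, 39, Echo), (Hal, Bo, Delta, 2003, 39, Echo), (Hal, Bo, Gamma, 1999, 39, Echo), (Hal, Bo, Gamma, 2000, 39, Echo)}.
π_{sname, title, aname} gives {(Bo, Atlas, Hal), (Bo, Delta, Hal), (Bo, Gamma, Hal)} (1 duplicate(s) eliminated).

{(Bo, Atlas, Hal), (Bo, Delta, Hal), (Bo, Gamma, Hal)}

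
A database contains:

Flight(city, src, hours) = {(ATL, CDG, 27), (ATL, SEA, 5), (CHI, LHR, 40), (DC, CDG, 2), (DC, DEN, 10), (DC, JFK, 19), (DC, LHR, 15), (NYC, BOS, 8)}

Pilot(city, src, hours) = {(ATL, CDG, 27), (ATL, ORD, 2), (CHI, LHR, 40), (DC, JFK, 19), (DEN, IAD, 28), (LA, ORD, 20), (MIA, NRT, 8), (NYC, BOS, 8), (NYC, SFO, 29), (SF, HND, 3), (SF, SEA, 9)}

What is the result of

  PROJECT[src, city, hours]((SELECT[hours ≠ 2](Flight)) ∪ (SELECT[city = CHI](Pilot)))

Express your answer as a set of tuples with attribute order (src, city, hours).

{(BOS, NYC, 8), (CDG, ATL, 27), (DEN, DC, 10), (JFK, DC, 19), (LHR, CHI, 40), (LHR, DC, 15), (SEA, ATL, 5)}

σ[hours ≠ 2]: keep tuples satisfying hours ≠ 2 → {(ATL, CDG, 27), (ATL, SEA, 5), (CHI, LHR, 40), (DC, DEN, 10), (DC, JFK, 19), (DC, LHR, 15), (NYC, BOS, 8)}
σ[city = CHI]: keep tuples satisfying city = CHI → {(CHI, LHR, 40)}
Taking the union: {(ATL, CDG, 27), (ATL, SEA, 5), (CHI, LHR, 40), (DC, DEN, 10), (DC, JFK, 19), (DC, LHR, 15), (NYC, BOS, 8)}
Keep only column(s) src, city, hours: {(BOS, NYC, 8), (CDG, ATL, 27), (DEN, DC, 10), (JFK, DC, 19), (LHR, CHI, 40), (LHR, DC, 15), (SEA, ATL, 5)}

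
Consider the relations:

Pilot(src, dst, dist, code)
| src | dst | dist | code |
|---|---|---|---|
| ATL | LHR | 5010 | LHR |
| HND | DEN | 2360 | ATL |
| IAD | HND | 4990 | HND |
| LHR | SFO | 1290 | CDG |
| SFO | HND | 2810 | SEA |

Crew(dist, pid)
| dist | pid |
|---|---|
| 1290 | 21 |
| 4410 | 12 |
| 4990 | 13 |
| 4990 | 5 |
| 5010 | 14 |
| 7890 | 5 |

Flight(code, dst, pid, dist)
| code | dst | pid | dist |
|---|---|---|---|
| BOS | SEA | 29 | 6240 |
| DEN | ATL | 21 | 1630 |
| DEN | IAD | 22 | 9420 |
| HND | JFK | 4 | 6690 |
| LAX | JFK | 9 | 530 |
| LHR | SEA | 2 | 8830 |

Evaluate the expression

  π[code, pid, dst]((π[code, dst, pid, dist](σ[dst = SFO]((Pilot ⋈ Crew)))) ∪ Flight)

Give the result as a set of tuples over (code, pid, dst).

{(BOS, 29, SEA), (CDG, 21, SFO), (DEN, 21, ATL), (DEN, 22, IAD), (HND, 4, JFK), (LAX, 9, JFK), (LHR, 2, SEA)}

Joining Pilot and Crew on dist yields {(ATL, LHR, 5010, LHR, 14), (IAD, HND, 4990, HND, 13), (IAD, HND, 4990, HND, 5), (LHR, SFO, 1290, CDG, 21)}.
Filtering on dst = SFO leaves {(LHR, SFO, 1290, CDG, 21)}.
Projecting to code, dst, pid, dist: {(CDG, SFO, 21, 1290)}
Taking the union: {(BOS, SEA, 29, 6240), (CDG, SFO, 21, 1290), (DEN, ATL, 21, 1630), (DEN, IAD, 22, 9420), (HND, JFK, 4, 6690), (LAX, JFK, 9, 530), (LHR, SEA, 2, 8830)}
Projecting to code, pid, dst: {(BOS, 29, SEA), (CDG, 21, SFO), (DEN, 21, ATL), (DEN, 22, IAD), (HND, 4, JFK), (LAX, 9, JFK), (LHR, 2, SEA)}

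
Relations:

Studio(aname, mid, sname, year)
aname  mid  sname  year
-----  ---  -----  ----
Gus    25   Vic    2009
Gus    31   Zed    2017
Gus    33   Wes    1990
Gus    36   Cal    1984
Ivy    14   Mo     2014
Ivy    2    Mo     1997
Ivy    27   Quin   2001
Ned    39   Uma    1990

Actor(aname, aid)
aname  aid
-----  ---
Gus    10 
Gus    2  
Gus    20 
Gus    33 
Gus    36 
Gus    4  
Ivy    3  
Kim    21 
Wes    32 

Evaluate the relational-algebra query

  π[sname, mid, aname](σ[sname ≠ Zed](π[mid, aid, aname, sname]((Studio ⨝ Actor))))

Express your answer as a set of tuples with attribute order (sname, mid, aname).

{(Cal, 36, Gus), (Mo, 14, Ivy), (Mo, 2, Ivy), (Quin, 27, Ivy), (Vic, 25, Gus), (Wes, 33, Gus)}

Studio ⋈ Actor (natural join on aname): {(Gus, 25, Vic, 2009, 10), (Gus, 25, Vic, 2009, 2), (Gus, 25, Vic, 2009, 20), (Gus, 25, Vic, 2009, 33), (Gus, 25, Vic, 2009, 36), (Gus, 25, Vic, 2009, 4), (Gus, 31, Zed, 2017, 10), (Gus, 31, Zed, 2017, 2), (Gus, 31, Zed, 2017, 20), (Gus, 31, Zed, 2017, 33), (Gus, 31, Zed, 2017, 36), (Gus, 31, Zed, 2017, 4), (Gus, 33, Wes, 1990, 10), (Gus, 33, Wes, 1990, 2), (Gus, 33, Wes, 1990, 20), (Gus, 33, Wes, 1990, 33), (Gus, 33, Wes, 1990, 36), (Gus, 33, Wes, 1990, 4), (Gus, 36, Cal, 1984, 10), (Gus, 36, Cal, 1984, 2), (Gus, 36, Cal, 1984, 20), (Gus, 36, Cal, 1984, 33), (Gus, 36, Cal, 1984, 36), (Gus, 36, Cal, 1984, 4), (Ivy, 14, Mo, 2014, 3), (Ivy, 2, Mo, 1997, 3), (Ivy, 27, Quin, 2001, 3)}
Keep only column(s) mid, aid, aname, sname: {(14, 3, Ivy, Mo), (2, 3, Ivy, Mo), (25, 10, Gus, Vic), (25, 2, Gus, Vic), (25, 20, Gus, Vic), (25, 33, Gus, Vic), (25, 36, Gus, Vic), (25, 4, Gus, Vic), (27, 3, Ivy, Quin), (31, 10, Gus, Zed), (31, 2, Gus, Zed), (31, 20, Gus, Zed), (31, 33, Gus, Zed), (31, 36, Gus, Zed), (31, 4, Gus, Zed), (33, 10, Gus, Wes), (33, 2, Gus, Wes), (33, 20, Gus, Wes), (33, 33, Gus, Wes), (33, 36, Gus, Wes), (33, 4, Gus, Wes), (36, 10, Gus, Cal), (36, 2, Gus, Cal), (36, 20, Gus, Cal), (36, 33, Gus, Cal), (36, 36, Gus, Cal), (36, 4, Gus, Cal)}
Selection sname ≠ Zed: {(14, 3, Ivy, Mo), (2, 3, Ivy, Mo), (25, 10, Gus, Vic), (25, 2, Gus, Vic), (25, 20, Gus, Vic), (25, 33, Gus, Vic), (25, 36, Gus, Vic), (25, 4, Gus, Vic), (27, 3, Ivy, Quin), (33, 10, Gus, Wes), (33, 2, Gus, Wes), (33, 20, Gus, Wes), (33, 33, Gus, Wes), (33, 36, Gus, Wes), (33, 4, Gus, Wes), (36, 10, Gus, Cal), (36, 2, Gus, Cal), (36, 20, Gus, Cal), (36, 33, Gus, Cal), (36, 36, Gus, Cal), (36, 4, Gus, Cal)}
Keep only column(s) sname, mid, aname (15 duplicate(s) eliminated): {(Cal, 36, Gus), (Mo, 14, Ivy), (Mo, 2, Ivy), (Quin, 27, Ivy), (Vic, 25, Gus), (Wes, 33, Gus)}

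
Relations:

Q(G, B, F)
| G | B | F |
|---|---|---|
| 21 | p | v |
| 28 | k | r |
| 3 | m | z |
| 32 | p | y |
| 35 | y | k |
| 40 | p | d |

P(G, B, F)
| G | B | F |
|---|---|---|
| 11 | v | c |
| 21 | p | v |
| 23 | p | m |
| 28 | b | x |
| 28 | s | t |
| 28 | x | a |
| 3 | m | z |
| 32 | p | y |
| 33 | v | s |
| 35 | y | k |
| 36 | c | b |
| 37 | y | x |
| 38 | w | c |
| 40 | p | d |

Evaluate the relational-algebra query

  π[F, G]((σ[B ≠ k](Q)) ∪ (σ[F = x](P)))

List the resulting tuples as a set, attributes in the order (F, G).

Filtering on B ≠ k leaves {(21, p, v), (3, m, z), (32, p, y), (35, y, k), (40, p, d)}.
Filtering on F = x leaves {(28, b, x), (37, y, x)}.
Taking the union: {(21, p, v), (28, b, x), (3, m, z), (32, p, y), (35, y, k), (37, y, x), (40, p, d)}
Keep only column(s) F, G: {(d, 40), (k, 35), (v, 21), (x, 28), (x, 37), (y, 32), (z, 3)}

{(d, 40), (k, 35), (v, 21), (x, 28), (x, 37), (y, 32), (z, 3)}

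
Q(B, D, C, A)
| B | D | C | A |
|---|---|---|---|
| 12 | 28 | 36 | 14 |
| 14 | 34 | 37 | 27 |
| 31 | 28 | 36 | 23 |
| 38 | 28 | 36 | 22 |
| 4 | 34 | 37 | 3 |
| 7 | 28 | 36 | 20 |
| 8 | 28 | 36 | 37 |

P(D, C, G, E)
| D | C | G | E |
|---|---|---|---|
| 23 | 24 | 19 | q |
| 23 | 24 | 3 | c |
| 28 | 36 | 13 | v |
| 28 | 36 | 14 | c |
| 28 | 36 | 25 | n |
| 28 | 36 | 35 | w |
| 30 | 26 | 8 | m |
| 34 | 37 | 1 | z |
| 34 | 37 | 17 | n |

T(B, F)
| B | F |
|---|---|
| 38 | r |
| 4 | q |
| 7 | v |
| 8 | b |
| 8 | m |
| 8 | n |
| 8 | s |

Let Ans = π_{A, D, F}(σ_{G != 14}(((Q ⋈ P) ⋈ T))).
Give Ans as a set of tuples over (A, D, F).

{(20, 28, v), (22, 28, r), (3, 34, q), (37, 28, b), (37, 28, m), (37, 28, n), (37, 28, s)}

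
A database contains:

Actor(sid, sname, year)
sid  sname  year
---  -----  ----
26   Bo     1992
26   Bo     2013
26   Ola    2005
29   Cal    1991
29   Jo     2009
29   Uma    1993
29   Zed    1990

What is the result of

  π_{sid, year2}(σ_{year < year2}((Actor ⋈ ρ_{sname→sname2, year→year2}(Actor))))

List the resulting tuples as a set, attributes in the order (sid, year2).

{(26, 2005), (26, 2013), (29, 1991), (29, 1993), (29, 2009)}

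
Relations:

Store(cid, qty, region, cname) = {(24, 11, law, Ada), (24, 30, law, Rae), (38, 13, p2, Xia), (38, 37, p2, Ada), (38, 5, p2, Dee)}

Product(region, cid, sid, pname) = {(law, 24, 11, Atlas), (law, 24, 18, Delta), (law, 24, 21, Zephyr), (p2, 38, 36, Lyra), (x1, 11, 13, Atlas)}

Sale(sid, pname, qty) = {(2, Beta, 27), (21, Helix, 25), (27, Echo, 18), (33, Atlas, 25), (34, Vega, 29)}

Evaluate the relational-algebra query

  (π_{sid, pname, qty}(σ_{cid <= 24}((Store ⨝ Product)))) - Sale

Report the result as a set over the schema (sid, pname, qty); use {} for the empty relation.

{(11, Atlas, 11), (11, Atlas, 30), (18, Delta, 11), (18, Delta, 30), (21, Zephyr, 11), (21, Zephyr, 30)}

Natural join on cid, region: {(24, 11, law, Ada, 11, Atlas), (24, 11, law, Ada, 18, Delta), (24, 11, law, Ada, 21, Zephyr), (24, 30, law, Rae, 11, Atlas), (24, 30, law, Rae, 18, Delta), (24, 30, law, Rae, 21, Zephyr), (38, 13, p2, Xia, 36, Lyra), (38, 37, p2, Ada, 36, Lyra), (38, 5, p2, Dee, 36, Lyra)}
Filtering on cid <= 24 leaves {(24, 11, law, Ada, 11, Atlas), (24, 11, law, Ada, 18, Delta), (24, 11, law, Ada, 21, Zephyr), (24, 30, law, Rae, 11, Atlas), (24, 30, law, Rae, 18, Delta), (24, 30, law, Rae, 21, Zephyr)}.
Keep only column(s) sid, pname, qty: {(11, Atlas, 11), (11, Atlas, 30), (18, Delta, 11), (18, Delta, 30), (21, Zephyr, 11), (21, Zephyr, 30)}
Taking the difference: {(11, Atlas, 11), (11, Atlas, 30), (18, Delta, 11), (18, Delta, 30), (21, Zephyr, 11), (21, Zephyr, 30)}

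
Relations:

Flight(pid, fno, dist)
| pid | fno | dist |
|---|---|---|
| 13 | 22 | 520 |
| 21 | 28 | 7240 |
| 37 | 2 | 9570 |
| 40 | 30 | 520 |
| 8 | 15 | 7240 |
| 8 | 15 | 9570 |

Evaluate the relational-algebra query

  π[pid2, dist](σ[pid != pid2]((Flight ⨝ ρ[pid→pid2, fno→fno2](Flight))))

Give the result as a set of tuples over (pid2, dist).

{(13, 520), (21, 7240), (37, 9570), (40, 520), (8, 7240), (8, 9570)}

ρ[pid→pid2, fno→fno2]: schema becomes (pid2, fno2, dist); tuples unchanged.
Flight ⋈ ρ[pid→pid2, fno→fno2](Flight) (natural join on dist): {(13, 22, 520, 13, 22), (13, 22, 520, 40, 30), (21, 28, 7240, 21, 28), (21, 28, 7240, 8, 15), (37, 2, 9570, 37, 2), (37, 2, 9570, 8, 15), (40, 30, 520, 13, 22), (40, 30, 520, 40, 30), (8, 15, 7240, 21, 28), (8, 15, 7240, 8, 15), (8, 15, 9570, 37, 2), (8, 15, 9570, 8, 15)}
Selection pid != pid2: {(13, 22, 520, 40, 30), (21, 28, 7240, 8, 15), (37, 2, 9570, 8, 15), (40, 30, 520, 13, 22), (8, 15, 7240, 21, 28), (8, 15, 9570, 37, 2)}
Projecting to pid2, dist: {(13, 520), (21, 7240), (37, 9570), (40, 520), (8, 7240), (8, 9570)}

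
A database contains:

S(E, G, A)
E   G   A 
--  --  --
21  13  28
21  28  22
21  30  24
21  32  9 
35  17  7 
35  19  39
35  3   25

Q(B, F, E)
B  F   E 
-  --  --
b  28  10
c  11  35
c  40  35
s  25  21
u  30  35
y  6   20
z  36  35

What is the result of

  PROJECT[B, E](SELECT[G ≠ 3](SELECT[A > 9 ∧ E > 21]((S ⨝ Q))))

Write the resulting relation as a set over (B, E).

{(c, 35), (u, 35), (z, 35)}

Natural join on E: {(21, 13, 28, s, 25), (21, 28, 22, s, 25), (21, 30, 24, s, 25), (21, 32, 9, s, 25), (35, 17, 7, c, 11), (35, 17, 7, c, 40), (35, 17, 7, u, 30), (35, 17, 7, z, 36), (35, 19, 39, c, 11), (35, 19, 39, c, 40), (35, 19, 39, u, 30), (35, 19, 39, z, 36), (35, 3, 25, c, 11), (35, 3, 25, c, 40), (35, 3, 25, u, 30), (35, 3, 25, z, 36)}
σ[A > 9 ∧ E > 21]: keep tuples satisfying A > 9 ∧ E > 21 → {(35, 19, 39, c, 11), (35, 19, 39, c, 40), (35, 19, 39, u, 30), (35, 19, 39, z, 36), (35, 3, 25, c, 11), (35, 3, 25, c, 40), (35, 3, 25, u, 30), (35, 3, 25, z, 36)}
σ[G ≠ 3]: keep tuples satisfying G ≠ 3 → {(35, 19, 39, c, 11), (35, 19, 39, c, 40), (35, 19, 39, u, 30), (35, 19, 39, z, 36)}
Keep only column(s) B, E (1 duplicate(s) eliminated): {(c, 35), (u, 35), (z, 35)}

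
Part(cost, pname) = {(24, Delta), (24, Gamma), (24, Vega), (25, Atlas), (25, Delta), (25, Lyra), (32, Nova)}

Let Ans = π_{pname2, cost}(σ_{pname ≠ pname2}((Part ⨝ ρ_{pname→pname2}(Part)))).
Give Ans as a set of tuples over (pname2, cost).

{(Atlas, 25), (Delta, 24), (Delta, 25), (Gamma, 24), (Lyra, 25), (Vega, 24)}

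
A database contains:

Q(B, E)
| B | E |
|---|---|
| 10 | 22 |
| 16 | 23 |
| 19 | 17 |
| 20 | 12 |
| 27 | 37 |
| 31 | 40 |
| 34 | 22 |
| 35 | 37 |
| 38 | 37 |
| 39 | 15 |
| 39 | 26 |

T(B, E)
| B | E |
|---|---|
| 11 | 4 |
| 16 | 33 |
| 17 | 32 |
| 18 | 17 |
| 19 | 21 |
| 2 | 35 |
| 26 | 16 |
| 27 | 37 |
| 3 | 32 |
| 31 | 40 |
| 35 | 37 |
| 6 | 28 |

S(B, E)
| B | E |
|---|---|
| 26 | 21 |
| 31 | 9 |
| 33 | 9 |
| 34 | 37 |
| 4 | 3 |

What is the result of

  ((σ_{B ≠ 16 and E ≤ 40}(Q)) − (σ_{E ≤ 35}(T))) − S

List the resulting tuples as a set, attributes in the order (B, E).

{(10, 22), (19, 17), (20, 12), (27, 37), (31, 40), (34, 22), (35, 37), (38, 37), (39, 15), (39, 26)}

Selection B ≠ 16 and E ≤ 40: {(10, 22), (19, 17), (20, 12), (27, 37), (31, 40), (34, 22), (35, 37), (38, 37), (39, 15), (39, 26)}
Selection E ≤ 35: {(11, 4), (16, 33), (17, 32), (18, 17), (19, 21), (2, 35), (26, 16), (3, 32), (6, 28)}
Difference: {(10, 22), (19, 17), (20, 12), (27, 37), (31, 40), (34, 22), (35, 37), (38, 37), (39, 15), (39, 26)} with {(11, 4), (16, 33), (17, 32), (18, 17), (19, 21), (2, 35), (26, 16), (3, 32), (6, 28)} → {(10, 22), (19, 17), (20, 12), (27, 37), (31, 40), (34, 22), (35, 37), (38, 37), (39, 15), (39, 26)}
Difference: {(10, 22), (19, 17), (20, 12), (27, 37), (31, 40), (34, 22), (35, 37), (38, 37), (39, 15), (39, 26)} with {(26, 21), (31, 9), (33, 9), (34, 37), (4, 3)} → {(10, 22), (19, 17), (20, 12), (27, 37), (31, 40), (34, 22), (35, 37), (38, 37), (39, 15), (39, 26)}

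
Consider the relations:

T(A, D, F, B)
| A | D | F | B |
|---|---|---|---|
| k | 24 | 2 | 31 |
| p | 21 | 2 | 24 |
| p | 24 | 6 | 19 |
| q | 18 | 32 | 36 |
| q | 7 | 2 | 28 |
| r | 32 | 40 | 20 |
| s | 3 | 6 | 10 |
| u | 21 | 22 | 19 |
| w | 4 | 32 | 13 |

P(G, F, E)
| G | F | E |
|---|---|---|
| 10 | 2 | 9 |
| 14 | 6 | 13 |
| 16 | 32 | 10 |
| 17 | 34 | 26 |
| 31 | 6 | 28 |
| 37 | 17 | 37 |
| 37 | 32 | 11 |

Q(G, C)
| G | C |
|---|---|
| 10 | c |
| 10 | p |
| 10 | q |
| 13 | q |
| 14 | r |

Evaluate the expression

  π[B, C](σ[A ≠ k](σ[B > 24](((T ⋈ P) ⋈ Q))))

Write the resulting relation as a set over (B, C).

T ⋈ P (natural join on F): {(k, 24, 2, 31, 10, 9), (p, 21, 2, 24, 10, 9), (p, 24, 6, 19, 14, 13), (p, 24, 6, 19, 31, 28), (q, 18, 32, 36, 16, 10), (q, 18, 32, 36, 37, 11), (q, 7, 2, 28, 10, 9), (s, 3, 6, 10, 14, 13), (s, 3, 6, 10, 31, 28), (w, 4, 32, 13, 16, 10), (w, 4, 32, 13, 37, 11)}
(T ⋈ P) ⋈ Q (natural join on G): {(k, 24, 2, 31, 10, 9, c), (k, 24, 2, 31, 10, 9, p), (k, 24, 2, 31, 10, 9, q), (p, 21, 2, 24, 10, 9, c), (p, 21, 2, 24, 10, 9, p), (p, 21, 2, 24, 10, 9, q), (p, 24, 6, 19, 14, 13, r), (q, 7, 2, 28, 10, 9, c), (q, 7, 2, 28, 10, 9, p), (q, 7, 2, 28, 10, 9, q), (s, 3, 6, 10, 14, 13, r)}
Selection B > 24: {(k, 24, 2, 31, 10, 9, c), (k, 24, 2, 31, 10, 9, p), (k, 24, 2, 31, 10, 9, q), (q, 7, 2, 28, 10, 9, c), (q, 7, 2, 28, 10, 9, p), (q, 7, 2, 28, 10, 9, q)}
Selection A ≠ k: {(q, 7, 2, 28, 10, 9, c), (q, 7, 2, 28, 10, 9, p), (q, 7, 2, 28, 10, 9, q)}
Projecting to B, C: {(28, c), (28, p), (28, q)}

{(28, c), (28, p), (28, q)}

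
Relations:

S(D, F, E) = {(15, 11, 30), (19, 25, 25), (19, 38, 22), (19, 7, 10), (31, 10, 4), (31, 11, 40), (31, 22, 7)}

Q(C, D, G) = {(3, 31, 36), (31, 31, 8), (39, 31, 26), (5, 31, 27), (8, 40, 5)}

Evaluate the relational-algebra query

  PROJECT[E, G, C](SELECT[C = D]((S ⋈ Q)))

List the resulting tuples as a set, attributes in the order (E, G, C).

{(4, 8, 31), (40, 8, 31), (7, 8, 31)}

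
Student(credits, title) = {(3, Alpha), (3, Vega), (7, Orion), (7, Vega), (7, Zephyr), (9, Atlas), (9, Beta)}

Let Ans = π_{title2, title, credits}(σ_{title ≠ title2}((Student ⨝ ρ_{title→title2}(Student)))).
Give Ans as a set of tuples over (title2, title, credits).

{(Alpha, Vega, 3), (Atlas, Beta, 9), (Beta, Atlas, 9), (Orion, Vega, 7), (Orion, Zephyr, 7), (Vega, Alpha, 3), (Vega, Orion, 7), (Vega, Zephyr, 7), (Zephyr, Orion, 7), (Zephyr, Vega, 7)}

ρ[title→title2]: schema becomes (credits, title2); tuples unchanged.
Student ⋈ ρ_{title→title2}(Student) (natural join on credits): {(3, Alpha, Alpha), (3, Alpha, Vega), (3, Vega, Alpha), (3, Vega, Vega), (7, Orion, Orion), (7, Orion, Vega), (7, Orion, Zephyr), (7, Vega, Orion), (7, Vega, Vega), (7, Vega, Zephyr), (7, Zephyr, Orion), (7, Zephyr, Vega), (7, Zephyr, Zephyr), (9, Atlas, Atlas), (9, Atlas, Beta), (9, Beta, Atlas), (9, Beta, Beta)}
Selection title ≠ title2: {(3, Alpha, Vega), (3, Vega, Alpha), (7, Orion, Vega), (7, Orion, Zephyr), (7, Vega, Orion), (7, Vega, Zephyr), (7, Zephyr, Orion), (7, Zephyr, Vega), (9, Atlas, Beta), (9, Beta, Atlas)}
Projecting to title2, title, credits: {(Alpha, Vega, 3), (Atlas, Beta, 9), (Beta, Atlas, 9), (Orion, Vega, 7), (Orion, Zephyr, 7), (Vega, Alpha, 3), (Vega, Orion, 7), (Vega, Zephyr, 7), (Zephyr, Orion, 7), (Zephyr, Vega, 7)}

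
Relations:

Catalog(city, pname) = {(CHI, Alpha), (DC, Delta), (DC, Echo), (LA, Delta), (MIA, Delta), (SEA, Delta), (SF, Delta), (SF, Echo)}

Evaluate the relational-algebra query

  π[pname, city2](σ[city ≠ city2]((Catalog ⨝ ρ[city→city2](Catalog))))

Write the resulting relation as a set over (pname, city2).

ρ[city→city2]: schema becomes (city2, pname); tuples unchanged.
Natural join on pname: {(CHI, Alpha, CHI), (DC, Delta, DC), (DC, Delta, LA), (DC, Delta, MIA), (DC, Delta, SEA), (DC, Delta, SF), (DC, Echo, DC), (DC, Echo, SF), (LA, Delta, DC), (LA, Delta, LA), (LA, Delta, MIA), (LA, Delta, SEA), (LA, Delta, SF), (MIA, Delta, DC), (MIA, Delta, LA), (MIA, Delta, MIA), (MIA, Delta, SEA), (MIA, Delta, SF), (SEA, Delta, DC), (SEA, Delta, LA), (SEA, Delta, MIA), (SEA, Delta, SEA), (SEA, Delta, SF), (SF, Delta, DC), (SF, Delta, LA), (SF, Delta, MIA), (SF, Delta, SEA), (SF, Delta, SF), (SF, Echo, DC), (SF, Echo, SF)}
Apply σ_{city ≠ city2}; surviving tuples: {(DC, Delta, LA), (DC, Delta, MIA), (DC, Delta, SEA), (DC, Delta, SF), (DC, Echo, SF), (LA, Delta, DC), (LA, Delta, MIA), (LA, Delta, SEA), (LA, Delta, SF), (MIA, Delta, DC), (MIA, Delta, LA), (MIA, Delta, SEA), (MIA, Delta, SF), (SEA, Delta, DC), (SEA, Delta, LA), (SEA, Delta, MIA), (SEA, Delta, SF), (SF, Delta, DC), (SF, Delta, LA), (SF, Delta, MIA), (SF, Delta, SEA), (SF, Echo, DC)}
π[pname, city2]: project onto (pname, city2) (15 duplicate(s) eliminated) → {(Delta, DC), (Delta, LA), (Delta, MIA), (Delta, SEA), (Delta, SF), (Echo, DC), (Echo, SF)}

{(Delta, DC), (Delta, LA), (Delta, MIA), (Delta, SEA), (Delta, SF), (Echo, DC), (Echo, SF)}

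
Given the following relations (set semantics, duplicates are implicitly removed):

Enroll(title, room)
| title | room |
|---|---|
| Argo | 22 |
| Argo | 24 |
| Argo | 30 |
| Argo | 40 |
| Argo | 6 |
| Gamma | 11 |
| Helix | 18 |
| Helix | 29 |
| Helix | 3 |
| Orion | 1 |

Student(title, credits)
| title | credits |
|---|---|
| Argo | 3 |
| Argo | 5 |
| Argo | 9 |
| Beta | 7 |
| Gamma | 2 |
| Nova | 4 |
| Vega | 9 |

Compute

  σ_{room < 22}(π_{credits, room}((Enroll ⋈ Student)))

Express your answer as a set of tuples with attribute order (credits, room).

{(2, 11), (3, 6), (5, 6), (9, 6)}

Enroll ⋈ Student (natural join on title): {(Argo, 22, 3), (Argo, 22, 5), (Argo, 22, 9), (Argo, 24, 3), (Argo, 24, 5), (Argo, 24, 9), (Argo, 30, 3), (Argo, 30, 5), (Argo, 30, 9), (Argo, 40, 3), (Argo, 40, 5), (Argo, 40, 9), (Argo, 6, 3), (Argo, 6, 5), (Argo, 6, 9), (Gamma, 11, 2)}
π[credits, room]: project onto (credits, room) → {(2, 11), (3, 22), (3, 24), (3, 30), (3, 40), (3, 6), (5, 22), (5, 24), (5, 30), (5, 40), (5, 6), (9, 22), (9, 24), (9, 30), (9, 40), (9, 6)}
σ[room < 22]: keep tuples satisfying room < 22 → {(2, 11), (3, 6), (5, 6), (9, 6)}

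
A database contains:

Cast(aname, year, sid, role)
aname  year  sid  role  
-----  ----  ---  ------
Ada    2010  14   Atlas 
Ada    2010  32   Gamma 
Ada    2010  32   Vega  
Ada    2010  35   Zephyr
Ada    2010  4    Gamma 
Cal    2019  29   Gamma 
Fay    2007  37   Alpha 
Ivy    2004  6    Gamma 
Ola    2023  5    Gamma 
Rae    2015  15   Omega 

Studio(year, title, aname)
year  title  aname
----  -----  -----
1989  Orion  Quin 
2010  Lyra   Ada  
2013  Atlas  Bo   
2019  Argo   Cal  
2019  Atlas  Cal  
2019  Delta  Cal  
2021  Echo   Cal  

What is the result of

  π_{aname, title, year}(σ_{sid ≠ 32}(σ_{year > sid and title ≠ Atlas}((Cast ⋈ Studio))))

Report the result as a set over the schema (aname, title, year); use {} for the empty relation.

{(Ada, Lyra, 2010), (Cal, Argo, 2019), (Cal, Delta, 2019)}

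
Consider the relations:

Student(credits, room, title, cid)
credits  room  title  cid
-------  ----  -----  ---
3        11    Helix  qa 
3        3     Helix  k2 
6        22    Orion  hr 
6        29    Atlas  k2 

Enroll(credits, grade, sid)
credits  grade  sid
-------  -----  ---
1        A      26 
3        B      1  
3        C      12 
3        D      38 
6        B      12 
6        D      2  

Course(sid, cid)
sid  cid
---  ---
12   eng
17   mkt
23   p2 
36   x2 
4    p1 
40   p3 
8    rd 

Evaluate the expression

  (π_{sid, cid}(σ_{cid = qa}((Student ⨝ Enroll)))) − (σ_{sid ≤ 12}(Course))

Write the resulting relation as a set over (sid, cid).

{(1, qa), (12, qa), (38, qa)}

Student ⋈ Enroll (natural join on credits): {(3, 11, Helix, qa, B, 1), (3, 11, Helix, qa, C, 12), (3, 11, Helix, qa, D, 38), (3, 3, Helix, k2, B, 1), (3, 3, Helix, k2, C, 12), (3, 3, Helix, k2, D, 38), (6, 22, Orion, hr, B, 12), (6, 22, Orion, hr, D, 2), (6, 29, Atlas, k2, B, 12), (6, 29, Atlas, k2, D, 2)}
Apply σ_{cid = qa}; surviving tuples: {(3, 11, Helix, qa, B, 1), (3, 11, Helix, qa, C, 12), (3, 11, Helix, qa, D, 38)}
Keep only column(s) sid, cid: {(1, qa), (12, qa), (38, qa)}
Apply σ_{sid ≤ 12}; surviving tuples: {(12, eng), (4, p1), (8, rd)}
Set difference of the two operands is {(1, qa), (12, qa), (38, qa)}.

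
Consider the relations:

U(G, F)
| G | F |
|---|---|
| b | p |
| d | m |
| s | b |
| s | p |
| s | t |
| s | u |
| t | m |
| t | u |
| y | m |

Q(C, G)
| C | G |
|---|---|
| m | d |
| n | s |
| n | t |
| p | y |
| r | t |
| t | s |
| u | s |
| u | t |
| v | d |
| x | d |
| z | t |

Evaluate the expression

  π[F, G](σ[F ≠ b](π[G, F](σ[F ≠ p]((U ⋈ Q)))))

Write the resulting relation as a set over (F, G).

{(m, d), (m, t), (m, y), (t, s), (u, s), (u, t)}

Joining U and Q on G yields {(d, m, m), (d, m, v), (d, m, x), (s, b, n), (s, b, t), (s, b, u), (s, p, n), (s, p, t), (s, p, u), (s, t, n), (s, t, t), (s, t, u), (s, u, n), (s, u, t), (s, u, u), (t, m, n), (t, m, r), (t, m, u), (t, m, z), (t, u, n), (t, u, r), (t, u, u), (t, u, z), (y, m, p)}.
Selection F ≠ p: {(d, m, m), (d, m, v), (d, m, x), (s, b, n), (s, b, t), (s, b, u), (s, t, n), (s, t, t), (s, t, u), (s, u, n), (s, u, t), (s, u, u), (t, m, n), (t, m, r), (t, m, u), (t, m, z), (t, u, n), (t, u, r), (t, u, u), (t, u, z), (y, m, p)}
π_{G, F} gives {(d, m), (s, b), (s, t), (s, u), (t, m), (t, u), (y, m)} (14 duplicate(s) eliminated).
Selection F ≠ b: {(d, m), (s, t), (s, u), (t, m), (t, u), (y, m)}
π_{F, G} gives {(m, d), (m, t), (m, y), (t, s), (u, s), (u, t)}.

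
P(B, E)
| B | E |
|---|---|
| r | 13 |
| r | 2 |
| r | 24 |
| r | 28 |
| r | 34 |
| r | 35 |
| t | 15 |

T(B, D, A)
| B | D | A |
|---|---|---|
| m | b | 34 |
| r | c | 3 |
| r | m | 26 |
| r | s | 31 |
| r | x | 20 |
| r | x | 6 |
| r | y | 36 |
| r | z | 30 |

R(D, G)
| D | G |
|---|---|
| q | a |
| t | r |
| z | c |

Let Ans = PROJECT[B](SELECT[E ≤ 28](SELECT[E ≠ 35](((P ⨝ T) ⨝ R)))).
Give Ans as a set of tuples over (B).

{r}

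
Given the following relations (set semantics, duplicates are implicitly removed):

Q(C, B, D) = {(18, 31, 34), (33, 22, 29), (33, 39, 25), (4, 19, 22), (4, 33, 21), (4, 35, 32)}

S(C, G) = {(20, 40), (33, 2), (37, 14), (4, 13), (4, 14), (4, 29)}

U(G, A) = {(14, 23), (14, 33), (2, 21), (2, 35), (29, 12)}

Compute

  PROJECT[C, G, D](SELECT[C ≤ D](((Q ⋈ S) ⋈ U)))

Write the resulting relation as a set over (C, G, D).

Joining Q and S on C yields {(33, 22, 29, 2), (33, 39, 25, 2), (4, 19, 22, 13), (4, 19, 22, 14), (4, 19, 22, 29), (4, 33, 21, 13), (4, 33, 21, 14), (4, 33, 21, 29), (4, 35, 32, 13), (4, 35, 32, 14), (4, 35, 32, 29)}.
Joining (Q ⋈ S) and U on G yields {(33, 22, 29, 2, 21), (33, 22, 29, 2, 35), (33, 39, 25, 2, 21), (33, 39, 25, 2, 35), (4, 19, 22, 14, 23), (4, 19, 22, 14, 33), (4, 19, 22, 29, 12), (4, 33, 21, 14, 23), (4, 33, 21, 14, 33), (4, 33, 21, 29, 12), (4, 35, 32, 14, 23), (4, 35, 32, 14, 33), (4, 35, 32, 29, 12)}.
σ[C ≤ D]: keep tuples satisfying C ≤ D → {(4, 19, 22, 14, 23), (4, 19, 22, 14, 33), (4, 19, 22, 29, 12), (4, 33, 21, 14, 23), (4, 33, 21, 14, 33), (4, 33, 21, 29, 12), (4, 35, 32, 14, 23), (4, 35, 32, 14, 33), (4, 35, 32, 29, 12)}
Projecting to C, G, D (3 duplicate(s) eliminated): {(4, 14, 21), (4, 14, 22), (4, 14, 32), (4, 29, 21), (4, 29, 22), (4, 29, 32)}

{(4, 14, 21), (4, 14, 22), (4, 14, 32), (4, 29, 21), (4, 29, 22), (4, 29, 32)}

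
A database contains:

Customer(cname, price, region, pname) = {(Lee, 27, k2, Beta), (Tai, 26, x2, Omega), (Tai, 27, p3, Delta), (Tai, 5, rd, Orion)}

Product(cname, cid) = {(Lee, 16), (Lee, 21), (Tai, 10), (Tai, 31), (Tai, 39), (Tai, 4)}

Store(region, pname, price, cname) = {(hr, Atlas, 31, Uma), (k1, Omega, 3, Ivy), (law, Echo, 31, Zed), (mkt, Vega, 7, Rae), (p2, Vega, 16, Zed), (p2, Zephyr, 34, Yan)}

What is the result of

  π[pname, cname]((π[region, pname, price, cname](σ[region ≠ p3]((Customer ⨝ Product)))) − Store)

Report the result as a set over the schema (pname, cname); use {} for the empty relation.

{(Beta, Lee), (Omega, Tai), (Orion, Tai)}

Joining Customer and Product on cname yields {(Lee, 27, k2, Beta, 16), (Lee, 27, k2, Beta, 21), (Tai, 26, x2, Omega, 10), (Tai, 26, x2, Omega, 31), (Tai, 26, x2, Omega, 39), (Tai, 26, x2, Omega, 4), (Tai, 27, p3, Delta, 10), (Tai, 27, p3, Delta, 31), (Tai, 27, p3, Delta, 39), (Tai, 27, p3, Delta, 4), (Tai, 5, rd, Orion, 10), (Tai, 5, rd, Orion, 31), (Tai, 5, rd, Orion, 39), (Tai, 5, rd, Orion, 4)}.
σ[region ≠ p3]: keep tuples satisfying region ≠ p3 → {(Lee, 27, k2, Beta, 16), (Lee, 27, k2, Beta, 21), (Tai, 26, x2, Omega, 10), (Tai, 26, x2, Omega, 31), (Tai, 26, x2, Omega, 39), (Tai, 26, x2, Omega, 4), (Tai, 5, rd, Orion, 10), (Tai, 5, rd, Orion, 31), (Tai, 5, rd, Orion, 39), (Tai, 5, rd, Orion, 4)}
Keep only column(s) region, pname, price, cname (7 duplicate(s) eliminated): {(k2, Beta, 27, Lee), (rd, Orion, 5, Tai), (x2, Omega, 26, Tai)}
Set difference of the two operands is {(k2, Beta, 27, Lee), (rd, Orion, 5, Tai), (x2, Omega, 26, Tai)}.
Keep only column(s) pname, cname: {(Beta, Lee), (Omega, Tai), (Orion, Tai)}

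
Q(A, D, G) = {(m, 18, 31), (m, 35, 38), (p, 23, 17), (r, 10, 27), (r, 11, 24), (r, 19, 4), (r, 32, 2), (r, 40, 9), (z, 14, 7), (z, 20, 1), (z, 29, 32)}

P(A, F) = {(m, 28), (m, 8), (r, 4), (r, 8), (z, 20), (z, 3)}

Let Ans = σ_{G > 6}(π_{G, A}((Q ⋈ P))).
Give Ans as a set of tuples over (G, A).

{(24, r), (27, r), (31, m), (32, z), (38, m), (7, z), (9, r)}

Joining Q and P on A yields {(m, 18, 31, 28), (m, 18, 31, 8), (m, 35, 38, 28), (m, 35, 38, 8), (r, 10, 27, 4), (r, 10, 27, 8), (r, 11, 24, 4), (r, 11, 24, 8), (r, 19, 4, 4), (r, 19, 4, 8), (r, 32, 2, 4), (r, 32, 2, 8), (r, 40, 9, 4), (r, 40, 9, 8), (z, 14, 7, 20), (z, 14, 7, 3), (z, 20, 1, 20), (z, 20, 1, 3), (z, 29, 32, 20), (z, 29, 32, 3)}.
Projecting to G, A (10 duplicate(s) eliminated): {(1, z), (2, r), (24, r), (27, r), (31, m), (32, z), (38, m), (4, r), (7, z), (9, r)}
Filtering on G > 6 leaves {(24, r), (27, r), (31, m), (32, z), (38, m), (7, z), (9, r)}.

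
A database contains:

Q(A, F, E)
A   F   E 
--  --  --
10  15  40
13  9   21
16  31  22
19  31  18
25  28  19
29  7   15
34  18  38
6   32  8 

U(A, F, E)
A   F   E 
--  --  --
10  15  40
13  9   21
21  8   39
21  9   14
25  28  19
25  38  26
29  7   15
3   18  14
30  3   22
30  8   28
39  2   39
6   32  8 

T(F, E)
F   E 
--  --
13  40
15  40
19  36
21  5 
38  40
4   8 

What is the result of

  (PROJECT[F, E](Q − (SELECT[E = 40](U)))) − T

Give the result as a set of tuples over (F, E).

{(18, 38), (28, 19), (31, 18), (31, 22), (32, 8), (7, 15), (9, 21)}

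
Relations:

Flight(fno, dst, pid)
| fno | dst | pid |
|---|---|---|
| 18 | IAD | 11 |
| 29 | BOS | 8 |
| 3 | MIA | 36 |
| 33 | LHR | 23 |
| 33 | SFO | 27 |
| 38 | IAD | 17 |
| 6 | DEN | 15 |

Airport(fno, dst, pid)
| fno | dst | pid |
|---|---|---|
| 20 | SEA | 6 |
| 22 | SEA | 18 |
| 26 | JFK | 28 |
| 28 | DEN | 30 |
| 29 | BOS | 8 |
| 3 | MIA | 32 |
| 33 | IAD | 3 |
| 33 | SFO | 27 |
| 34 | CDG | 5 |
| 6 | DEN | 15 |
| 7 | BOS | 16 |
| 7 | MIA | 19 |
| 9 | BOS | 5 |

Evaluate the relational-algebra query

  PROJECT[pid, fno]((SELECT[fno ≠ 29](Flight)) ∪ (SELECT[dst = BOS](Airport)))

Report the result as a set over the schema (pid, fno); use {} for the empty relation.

{(11, 18), (15, 6), (16, 7), (17, 38), (23, 33), (27, 33), (36, 3), (5, 9), (8, 29)}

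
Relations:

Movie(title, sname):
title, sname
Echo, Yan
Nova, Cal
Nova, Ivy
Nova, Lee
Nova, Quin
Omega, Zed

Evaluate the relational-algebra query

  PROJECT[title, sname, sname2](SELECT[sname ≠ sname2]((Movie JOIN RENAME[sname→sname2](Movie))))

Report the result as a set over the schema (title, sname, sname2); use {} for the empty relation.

{(Nova, Cal, Ivy), (Nova, Cal, Lee), (Nova, Cal, Quin), (Nova, Ivy, Cal), (Nova, Ivy, Lee), (Nova, Ivy, Quin), (Nova, Lee, Cal), (Nova, Lee, Ivy), (Nova, Lee, Quin), (Nova, Quin, Cal), (Nova, Quin, Ivy), (Nova, Quin, Lee)}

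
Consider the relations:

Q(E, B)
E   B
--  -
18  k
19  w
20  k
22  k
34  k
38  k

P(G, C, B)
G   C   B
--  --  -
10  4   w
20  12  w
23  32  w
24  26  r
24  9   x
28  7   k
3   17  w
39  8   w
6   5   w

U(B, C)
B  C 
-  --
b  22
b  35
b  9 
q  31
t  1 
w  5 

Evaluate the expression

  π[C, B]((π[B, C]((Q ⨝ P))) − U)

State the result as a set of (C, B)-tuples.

Natural join on B: {(18, k, 28, 7), (19, w, 10, 4), (19, w, 20, 12), (19, w, 23, 32), (19, w, 3, 17), (19, w, 39, 8), (19, w, 6, 5), (20, k, 28, 7), (22, k, 28, 7), (34, k, 28, 7), (38, k, 28, 7)}
Projecting to B, C (4 duplicate(s) eliminated): {(k, 7), (w, 12), (w, 17), (w, 32), (w, 4), (w, 5), (w, 8)}
Difference: {(k, 7), (w, 12), (w, 17), (w, 32), (w, 4), (w, 5), (w, 8)} with {(b, 22), (b, 35), (b, 9), (q, 31), (t, 1), (w, 5)} → {(k, 7), (w, 12), (w, 17), (w, 32), (w, 4), (w, 8)}
Projecting to C, B: {(12, w), (17, w), (32, w), (4, w), (7, k), (8, w)}

{(12, w), (17, w), (32, w), (4, w), (7, k), (8, w)}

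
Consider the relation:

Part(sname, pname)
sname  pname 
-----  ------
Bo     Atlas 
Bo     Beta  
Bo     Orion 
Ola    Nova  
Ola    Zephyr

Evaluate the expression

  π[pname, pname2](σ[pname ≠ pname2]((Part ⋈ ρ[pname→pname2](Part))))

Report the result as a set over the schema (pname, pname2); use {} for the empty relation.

ρ[pname→pname2]: schema becomes (sname, pname2); tuples unchanged.
Natural join on sname: {(Bo, Atlas, Atlas), (Bo, Atlas, Beta), (Bo, Atlas, Orion), (Bo, Beta, Atlas), (Bo, Beta, Beta), (Bo, Beta, Orion), (Bo, Orion, Atlas), (Bo, Orion, Beta), (Bo, Orion, Orion), (Ola, Nova, Nova), (Ola, Nova, Zephyr), (Ola, Zephyr, Nova), (Ola, Zephyr, Zephyr)}
σ[pname ≠ pname2]: keep tuples satisfying pname ≠ pname2 → {(Bo, Atlas, Beta), (Bo, Atlas, Orion), (Bo, Beta, Atlas), (Bo, Beta, Orion), (Bo, Orion, Atlas), (Bo, Orion, Beta), (Ola, Nova, Zephyr), (Ola, Zephyr, Nova)}
π_{pname, pname2} gives {(Atlas, Beta), (Atlas, Orion), (Beta, Atlas), (Beta, Orion), (Nova, Zephyr), (Orion, Atlas), (Orion, Beta), (Zephyr, Nova)}.

{(Atlas, Beta), (Atlas, Orion), (Beta, Atlas), (Beta, Orion), (Nova, Zephyr), (Orion, Atlas), (Orion, Beta), (Zephyr, Nova)}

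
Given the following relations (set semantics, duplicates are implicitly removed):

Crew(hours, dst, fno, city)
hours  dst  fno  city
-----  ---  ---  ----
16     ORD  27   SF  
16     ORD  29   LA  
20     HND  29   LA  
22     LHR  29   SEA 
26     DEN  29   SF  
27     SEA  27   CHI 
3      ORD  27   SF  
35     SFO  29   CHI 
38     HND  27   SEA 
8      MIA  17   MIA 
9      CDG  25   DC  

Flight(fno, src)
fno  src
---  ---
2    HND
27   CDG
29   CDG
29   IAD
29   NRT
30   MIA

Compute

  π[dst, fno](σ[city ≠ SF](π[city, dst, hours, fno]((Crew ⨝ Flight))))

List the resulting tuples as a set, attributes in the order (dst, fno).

Joining Crew and Flight on fno yields {(16, ORD, 27, SF, CDG), (16, ORD, 29, LA, CDG), (16, ORD, 29, LA, IAD), (16, ORD, 29, LA, NRT), (20, HND, 29, LA, CDG), (20, HND, 29, LA, IAD), (20, HND, 29, LA, NRT), (22, LHR, 29, SEA, CDG), (22, LHR, 29, SEA, IAD), (22, LHR, 29, SEA, NRT), (26, DEN, 29, SF, CDG), (26, DEN, 29, SF, IAD), (26, DEN, 29, SF, NRT), (27, SEA, 27, CHI, CDG), (3, ORD, 27, SF, CDG), (35, SFO, 29, CHI, CDG), (35, SFO, 29, CHI, IAD), (35, SFO, 29, CHI, NRT), (38, HND, 27, SEA, CDG)}.
Keep only column(s) city, dst, hours, fno (10 duplicate(s) eliminated): {(CHI, SEA, 27, 27), (CHI, SFO, 35, 29), (LA, HND, 20, 29), (LA, ORD, 16, 29), (SEA, HND, 38, 27), (SEA, LHR, 22, 29), (SF, DEN, 26, 29), (SF, ORD, 16, 27), (SF, ORD, 3, 27)}
Selection city ≠ SF: {(CHI, SEA, 27, 27), (CHI, SFO, 35, 29), (LA, HND, 20, 29), (LA, ORD, 16, 29), (SEA, HND, 38, 27), (SEA, LHR, 22, 29)}
Keep only column(s) dst, fno: {(HND, 27), (HND, 29), (LHR, 29), (ORD, 29), (SEA, 27), (SFO, 29)}

{(HND, 27), (HND, 29), (LHR, 29), (ORD, 29), (SEA, 27), (SFO, 29)}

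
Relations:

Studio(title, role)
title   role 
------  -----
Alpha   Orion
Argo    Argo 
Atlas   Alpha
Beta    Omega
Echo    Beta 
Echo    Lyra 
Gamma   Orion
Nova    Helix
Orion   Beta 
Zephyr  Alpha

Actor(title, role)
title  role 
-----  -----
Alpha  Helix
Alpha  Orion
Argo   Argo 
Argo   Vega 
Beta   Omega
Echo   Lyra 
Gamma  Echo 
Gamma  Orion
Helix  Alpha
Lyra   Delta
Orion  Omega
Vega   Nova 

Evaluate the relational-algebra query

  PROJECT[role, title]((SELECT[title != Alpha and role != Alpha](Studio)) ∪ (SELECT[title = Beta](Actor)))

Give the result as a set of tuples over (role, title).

Selection title != Alpha and role != Alpha: {(Argo, Argo), (Beta, Omega), (Echo, Beta), (Echo, Lyra), (Gamma, Orion), (Nova, Helix), (Orion, Beta)}
Selection title = Beta: {(Beta, Omega)}
Taking the union: {(Argo, Argo), (Beta, Omega), (Echo, Beta), (Echo, Lyra), (Gamma, Orion), (Nova, Helix), (Orion, Beta)}
Keep only column(s) role, title: {(Argo, Argo), (Beta, Echo), (Beta, Orion), (Helix, Nova), (Lyra, Echo), (Omega, Beta), (Orion, Gamma)}

{(Argo, Argo), (Beta, Echo), (Beta, Orion), (Helix, Nova), (Lyra, Echo), (Omega, Beta), (Orion, Gamma)}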